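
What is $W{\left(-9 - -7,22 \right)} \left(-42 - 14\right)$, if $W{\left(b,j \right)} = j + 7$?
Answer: $-1624$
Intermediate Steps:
$W{\left(b,j \right)} = 7 + j$
$W{\left(-9 - -7,22 \right)} \left(-42 - 14\right) = \left(7 + 22\right) \left(-42 - 14\right) = 29 \left(-42 - 14\right) = 29 \left(-56\right) = -1624$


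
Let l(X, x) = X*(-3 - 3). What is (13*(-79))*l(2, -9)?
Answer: 12324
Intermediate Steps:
l(X, x) = -6*X (l(X, x) = X*(-6) = -6*X)
(13*(-79))*l(2, -9) = (13*(-79))*(-6*2) = -1027*(-12) = 12324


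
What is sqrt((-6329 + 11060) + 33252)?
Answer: sqrt(37983) ≈ 194.89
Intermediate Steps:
sqrt((-6329 + 11060) + 33252) = sqrt(4731 + 33252) = sqrt(37983)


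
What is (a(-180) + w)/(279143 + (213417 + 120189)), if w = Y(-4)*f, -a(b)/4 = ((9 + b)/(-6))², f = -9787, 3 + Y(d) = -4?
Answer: 65260/612749 ≈ 0.10650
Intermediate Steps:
Y(d) = -7 (Y(d) = -3 - 4 = -7)
a(b) = -4*(-3/2 - b/6)² (a(b) = -4*(9 + b)²/36 = -4*(-3/2 - b/6)²)
w = 68509 (w = -7*(-9787) = 68509)
(a(-180) + w)/(279143 + (213417 + 120189)) = (-(9 - 180)²/9 + 68509)/(279143 + (213417 + 120189)) = (-⅑*(-171)² + 68509)/(279143 + 333606) = (-⅑*29241 + 68509)/612749 = (-3249 + 68509)*(1/612749) = 65260*(1/612749) = 65260/612749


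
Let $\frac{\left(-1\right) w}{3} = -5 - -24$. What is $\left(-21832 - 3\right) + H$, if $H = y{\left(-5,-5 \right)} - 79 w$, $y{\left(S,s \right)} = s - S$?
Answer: $-17332$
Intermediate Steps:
$w = -57$ ($w = - 3 \left(-5 - -24\right) = - 3 \left(-5 + 24\right) = \left(-3\right) 19 = -57$)
$H = 4503$ ($H = \left(-5 - -5\right) - -4503 = \left(-5 + 5\right) + 4503 = 0 + 4503 = 4503$)
$\left(-21832 - 3\right) + H = \left(-21832 - 3\right) + 4503 = -21835 + 4503 = -17332$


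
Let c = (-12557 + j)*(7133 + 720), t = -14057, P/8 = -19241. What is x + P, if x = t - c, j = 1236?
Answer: 88735828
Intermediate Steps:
P = -153928 (P = 8*(-19241) = -153928)
c = -88903813 (c = (-12557 + 1236)*(7133 + 720) = -11321*7853 = -88903813)
x = 88889756 (x = -14057 - 1*(-88903813) = -14057 + 88903813 = 88889756)
x + P = 88889756 - 153928 = 88735828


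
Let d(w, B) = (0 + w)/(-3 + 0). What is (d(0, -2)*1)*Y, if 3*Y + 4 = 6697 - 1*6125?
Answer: 0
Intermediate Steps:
d(w, B) = -w/3 (d(w, B) = w/(-3) = w*(-⅓) = -w/3)
Y = 568/3 (Y = -4/3 + (6697 - 1*6125)/3 = -4/3 + (6697 - 6125)/3 = -4/3 + (⅓)*572 = -4/3 + 572/3 = 568/3 ≈ 189.33)
(d(0, -2)*1)*Y = (-⅓*0*1)*(568/3) = (0*1)*(568/3) = 0*(568/3) = 0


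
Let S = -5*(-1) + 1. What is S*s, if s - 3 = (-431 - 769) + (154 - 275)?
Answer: -7908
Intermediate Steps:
s = -1318 (s = 3 + ((-431 - 769) + (154 - 275)) = 3 + (-1200 - 121) = 3 - 1321 = -1318)
S = 6 (S = 5 + 1 = 6)
S*s = 6*(-1318) = -7908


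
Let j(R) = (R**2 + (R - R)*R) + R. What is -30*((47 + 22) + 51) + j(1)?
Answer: -3598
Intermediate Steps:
j(R) = R + R**2 (j(R) = (R**2 + 0*R) + R = (R**2 + 0) + R = R**2 + R = R + R**2)
-30*((47 + 22) + 51) + j(1) = -30*((47 + 22) + 51) + 1*(1 + 1) = -30*(69 + 51) + 1*2 = -30*120 + 2 = -3600 + 2 = -3598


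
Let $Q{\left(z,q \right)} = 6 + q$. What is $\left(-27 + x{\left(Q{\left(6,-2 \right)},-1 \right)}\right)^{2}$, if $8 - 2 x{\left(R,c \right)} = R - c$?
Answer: $\frac{2601}{4} \approx 650.25$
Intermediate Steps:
$x{\left(R,c \right)} = 4 + \frac{c}{2} - \frac{R}{2}$ ($x{\left(R,c \right)} = 4 - \frac{R - c}{2} = 4 - \left(\frac{R}{2} - \frac{c}{2}\right) = 4 + \frac{c}{2} - \frac{R}{2}$)
$\left(-27 + x{\left(Q{\left(6,-2 \right)},-1 \right)}\right)^{2} = \left(-27 + \left(4 + \frac{1}{2} \left(-1\right) - \frac{6 - 2}{2}\right)\right)^{2} = \left(-27 - - \frac{3}{2}\right)^{2} = \left(-27 + \frac{3}{2}\right)^{2} = \left(- \frac{51}{2}\right)^{2} = \frac{2601}{4}$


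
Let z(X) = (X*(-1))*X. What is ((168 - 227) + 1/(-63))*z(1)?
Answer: 3718/63 ≈ 59.016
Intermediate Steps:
z(X) = -X² (z(X) = (-X)*X = -X²)
((168 - 227) + 1/(-63))*z(1) = ((168 - 227) + 1/(-63))*(-1*1²) = (-59 - 1/63)*(-1*1) = -3718/63*(-1) = 3718/63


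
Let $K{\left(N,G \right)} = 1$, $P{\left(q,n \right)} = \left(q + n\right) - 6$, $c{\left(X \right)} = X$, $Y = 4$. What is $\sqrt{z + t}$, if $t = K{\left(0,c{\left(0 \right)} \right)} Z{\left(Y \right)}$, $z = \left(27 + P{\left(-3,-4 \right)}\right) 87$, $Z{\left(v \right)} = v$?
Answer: $\sqrt{1222} \approx 34.957$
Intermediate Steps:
$P{\left(q,n \right)} = -6 + n + q$ ($P{\left(q,n \right)} = \left(n + q\right) - 6 = -6 + n + q$)
$z = 1218$ ($z = \left(27 - 13\right) 87 = 14 \cdot 87 = 1218$)
$t = 4$ ($t = 1 \cdot 4 = 4$)
$\sqrt{z + t} = \sqrt{1218 + 4} = \sqrt{1222}$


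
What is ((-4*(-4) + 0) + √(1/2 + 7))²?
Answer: (32 + √30)²/4 ≈ 351.14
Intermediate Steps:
((-4*(-4) + 0) + √(1/2 + 7))² = ((16 + 0) + √(½ + 7))² = (16 + √(15/2))² = (16 + √30/2)²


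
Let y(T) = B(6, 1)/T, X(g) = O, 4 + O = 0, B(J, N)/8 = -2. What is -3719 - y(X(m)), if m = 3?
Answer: -3723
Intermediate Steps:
B(J, N) = -16 (B(J, N) = 8*(-2) = -16)
O = -4 (O = -4 + 0 = -4)
X(g) = -4
y(T) = -16/T
-3719 - y(X(m)) = -3719 - (-16)/(-4) = -3719 - (-16)*(-1)/4 = -3719 - 1*4 = -3719 - 4 = -3723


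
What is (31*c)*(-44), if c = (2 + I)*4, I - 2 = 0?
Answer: -21824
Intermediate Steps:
I = 2 (I = 2 + 0 = 2)
c = 16 (c = (2 + 2)*4 = 4*4 = 16)
(31*c)*(-44) = (31*16)*(-44) = 496*(-44) = -21824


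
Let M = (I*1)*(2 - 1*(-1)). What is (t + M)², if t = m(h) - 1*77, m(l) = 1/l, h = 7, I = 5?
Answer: 187489/49 ≈ 3826.3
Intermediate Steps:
M = 15 (M = (5*1)*(2 - 1*(-1)) = 5*(2 + 1) = 5*3 = 15)
t = -538/7 (t = 1/7 - 1*77 = ⅐ - 77 = -538/7 ≈ -76.857)
(t + M)² = (-538/7 + 15)² = (-433/7)² = 187489/49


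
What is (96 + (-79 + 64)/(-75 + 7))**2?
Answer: 42810849/4624 ≈ 9258.4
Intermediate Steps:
(96 + (-79 + 64)/(-75 + 7))**2 = (96 - 15/(-68))**2 = (96 - 15*(-1/68))**2 = (96 + 15/68)**2 = (6543/68)**2 = 42810849/4624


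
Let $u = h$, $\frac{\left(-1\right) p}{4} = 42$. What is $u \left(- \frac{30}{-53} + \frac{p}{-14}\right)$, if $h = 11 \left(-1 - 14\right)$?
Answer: $- \frac{109890}{53} \approx -2073.4$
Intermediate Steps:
$p = -168$ ($p = \left(-4\right) 42 = -168$)
$h = -165$ ($h = 11 \left(-15\right) = -165$)
$u = -165$
$u \left(- \frac{30}{-53} + \frac{p}{-14}\right) = - 165 \left(- \frac{30}{-53} - \frac{168}{-14}\right) = - 165 \left(\left(-30\right) \left(- \frac{1}{53}\right) - -12\right) = - 165 \left(\frac{30}{53} + 12\right) = \left(-165\right) \frac{666}{53} = - \frac{109890}{53}$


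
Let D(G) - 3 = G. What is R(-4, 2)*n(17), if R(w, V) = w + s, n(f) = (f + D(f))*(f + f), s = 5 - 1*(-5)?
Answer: 7548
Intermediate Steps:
s = 10 (s = 5 + 5 = 10)
D(G) = 3 + G
n(f) = 2*f*(3 + 2*f) (n(f) = (f + (3 + f))*(f + f) = (3 + 2*f)*(2*f) = 2*f*(3 + 2*f))
R(w, V) = 10 + w (R(w, V) = w + 10 = 10 + w)
R(-4, 2)*n(17) = (10 - 4)*(2*17*(3 + 2*17)) = 6*(2*17*(3 + 34)) = 6*(2*17*37) = 6*1258 = 7548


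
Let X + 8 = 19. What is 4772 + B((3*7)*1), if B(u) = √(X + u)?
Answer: 4772 + 4*√2 ≈ 4777.7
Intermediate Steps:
X = 11 (X = -8 + 19 = 11)
B(u) = √(11 + u)
4772 + B((3*7)*1) = 4772 + √(11 + (3*7)*1) = 4772 + √(11 + 21*1) = 4772 + √(11 + 21) = 4772 + √32 = 4772 + 4*√2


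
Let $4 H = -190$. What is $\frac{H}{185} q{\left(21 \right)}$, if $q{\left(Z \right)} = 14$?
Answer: $- \frac{133}{37} \approx -3.5946$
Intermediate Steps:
$H = - \frac{95}{2}$ ($H = \frac{1}{4} \left(-190\right) = - \frac{95}{2} \approx -47.5$)
$\frac{H}{185} q{\left(21 \right)} = - \frac{95}{2 \cdot 185} \cdot 14 = \left(- \frac{95}{2}\right) \frac{1}{185} \cdot 14 = \left(- \frac{19}{74}\right) 14 = - \frac{133}{37}$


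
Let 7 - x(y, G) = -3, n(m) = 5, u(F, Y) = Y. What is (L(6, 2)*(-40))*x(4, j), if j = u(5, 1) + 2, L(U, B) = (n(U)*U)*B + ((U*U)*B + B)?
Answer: -53600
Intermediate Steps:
L(U, B) = B + B*U² + 5*B*U (L(U, B) = (5*U)*B + ((U*U)*B + B) = 5*B*U + (U²*B + B) = 5*B*U + (B*U² + B) = 5*B*U + (B + B*U²) = B + B*U² + 5*B*U)
j = 3 (j = 1 + 2 = 3)
x(y, G) = 10 (x(y, G) = 7 - 1*(-3) = 7 + 3 = 10)
(L(6, 2)*(-40))*x(4, j) = ((2*(1 + 6² + 5*6))*(-40))*10 = ((2*(1 + 36 + 30))*(-40))*10 = ((2*67)*(-40))*10 = (134*(-40))*10 = -5360*10 = -53600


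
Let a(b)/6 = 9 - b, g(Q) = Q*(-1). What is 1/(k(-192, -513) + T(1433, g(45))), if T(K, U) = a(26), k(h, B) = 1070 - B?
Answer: 1/1481 ≈ 0.00067522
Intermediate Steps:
g(Q) = -Q
a(b) = 54 - 6*b (a(b) = 6*(9 - b) = 54 - 6*b)
T(K, U) = -102 (T(K, U) = 54 - 6*26 = 54 - 156 = -102)
1/(k(-192, -513) + T(1433, g(45))) = 1/((1070 - 1*(-513)) - 102) = 1/((1070 + 513) - 102) = 1/(1583 - 102) = 1/1481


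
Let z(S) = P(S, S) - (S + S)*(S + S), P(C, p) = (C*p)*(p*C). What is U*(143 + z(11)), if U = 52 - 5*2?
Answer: 600600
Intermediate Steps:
P(C, p) = C²*p² (P(C, p) = (C*p)*(C*p) = C²*p²)
z(S) = S⁴ - 4*S² (z(S) = S²*S² - (S + S)*(S + S) = S⁴ - 2*S*2*S = S⁴ - 4*S²)
U = 42 (U = 52 - 10 = 42)
U*(143 + z(11)) = 42*(143 + 11²*(-4 + 11²)) = 42*(143 + 121*(-4 + 121)) = 42*(143 + 121*117) = 42*(143 + 14157) = 42*14300 = 600600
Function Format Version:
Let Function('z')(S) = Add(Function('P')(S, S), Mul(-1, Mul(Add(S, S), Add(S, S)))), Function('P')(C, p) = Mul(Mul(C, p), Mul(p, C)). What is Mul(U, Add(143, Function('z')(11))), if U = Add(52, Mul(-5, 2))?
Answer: 600600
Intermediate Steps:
Function('P')(C, p) = Mul(Pow(C, 2), Pow(p, 2)) (Function('P')(C, p) = Mul(Mul(C, p), Mul(C, p)) = Mul(Pow(C, 2), Pow(p, 2)))
Function('z')(S) = Add(Pow(S, 4), Mul(-4, Pow(S, 2))) (Function('z')(S) = Add(Mul(Pow(S, 2), Pow(S, 2)), Mul(-1, Mul(Add(S, S), Add(S, S)))) = Add(Pow(S, 4), Mul(-1, Mul(Mul(2, S), Mul(2, S)))) = Add(Pow(S, 4), Mul(-1, Mul(4, Pow(S, 2)))) = Add(Pow(S, 4), Mul(-4, Pow(S, 2))))
U = 42 (U = Add(52, -10) = 42)
Mul(U, Add(143, Function('z')(11))) = Mul(42, Add(143, Mul(Pow(11, 2), Add(-4, Pow(11, 2))))) = Mul(42, Add(143, Mul(121, Add(-4, 121)))) = Mul(42, Add(143, Mul(121, 117))) = Mul(42, Add(143, 14157)) = Mul(42, 14300) = 600600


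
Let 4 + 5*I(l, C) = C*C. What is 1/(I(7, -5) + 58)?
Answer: 5/311 ≈ 0.016077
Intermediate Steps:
I(l, C) = -⅘ + C²/5 (I(l, C) = -⅘ + (C*C)/5 = -⅘ + C²/5)
1/(I(7, -5) + 58) = 1/((-⅘ + (⅕)*(-5)²) + 58) = 1/((-⅘ + (⅕)*25) + 58) = 1/((-⅘ + 5) + 58) = 1/(21/5 + 58) = 1/(311/5) = 5/311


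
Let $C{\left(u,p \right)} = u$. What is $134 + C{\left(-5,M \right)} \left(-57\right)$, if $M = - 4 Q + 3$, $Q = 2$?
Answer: $419$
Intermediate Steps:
$M = -5$ ($M = \left(-4\right) 2 + 3 = -8 + 3 = -5$)
$134 + C{\left(-5,M \right)} \left(-57\right) = 134 - -285 = 134 + 285 = 419$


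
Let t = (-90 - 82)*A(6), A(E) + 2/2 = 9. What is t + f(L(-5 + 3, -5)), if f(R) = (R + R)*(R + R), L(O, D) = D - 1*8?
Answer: -700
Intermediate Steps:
A(E) = 8 (A(E) = -1 + 9 = 8)
L(O, D) = -8 + D (L(O, D) = D - 8 = -8 + D)
t = -1376 (t = (-90 - 82)*8 = -172*8 = -1376)
f(R) = 4*R² (f(R) = (2*R)*(2*R) = 4*R²)
t + f(L(-5 + 3, -5)) = -1376 + 4*(-8 - 5)² = -1376 + 4*(-13)² = -1376 + 4*169 = -1376 + 676 = -700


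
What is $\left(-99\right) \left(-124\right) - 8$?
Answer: $12268$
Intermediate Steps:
$\left(-99\right) \left(-124\right) - 8 = 12276 - 8 = 12268$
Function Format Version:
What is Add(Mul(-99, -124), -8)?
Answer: 12268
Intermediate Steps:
Add(Mul(-99, -124), -8) = Add(12276, -8) = 12268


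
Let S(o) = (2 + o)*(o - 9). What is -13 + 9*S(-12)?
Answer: 1877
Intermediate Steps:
S(o) = (-9 + o)*(2 + o) (S(o) = (2 + o)*(-9 + o) = (-9 + o)*(2 + o))
-13 + 9*S(-12) = -13 + 9*(-18 + (-12)² - 7*(-12)) = -13 + 9*(-18 + 144 + 84) = -13 + 9*210 = -13 + 1890 = 1877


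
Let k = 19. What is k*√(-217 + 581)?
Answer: 38*√91 ≈ 362.50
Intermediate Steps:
k*√(-217 + 581) = 19*√(-217 + 581) = 19*√364 = 19*(2*√91) = 38*√91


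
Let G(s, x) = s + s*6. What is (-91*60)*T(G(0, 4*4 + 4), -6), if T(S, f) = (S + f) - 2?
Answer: 43680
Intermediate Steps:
G(s, x) = 7*s (G(s, x) = s + 6*s = 7*s)
T(S, f) = -2 + S + f
(-91*60)*T(G(0, 4*4 + 4), -6) = (-91*60)*(-2 + 7*0 - 6) = -5460*(-2 + 0 - 6) = -5460*(-8) = 43680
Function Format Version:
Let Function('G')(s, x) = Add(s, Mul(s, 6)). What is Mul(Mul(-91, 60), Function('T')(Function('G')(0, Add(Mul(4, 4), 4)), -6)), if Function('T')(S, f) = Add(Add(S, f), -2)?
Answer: 43680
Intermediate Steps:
Function('G')(s, x) = Mul(7, s) (Function('G')(s, x) = Add(s, Mul(6, s)) = Mul(7, s))
Function('T')(S, f) = Add(-2, S, f)
Mul(Mul(-91, 60), Function('T')(Function('G')(0, Add(Mul(4, 4), 4)), -6)) = Mul(Mul(-91, 60), Add(-2, Mul(7, 0), -6)) = Mul(-5460, Add(-2, 0, -6)) = Mul(-5460, -8) = 43680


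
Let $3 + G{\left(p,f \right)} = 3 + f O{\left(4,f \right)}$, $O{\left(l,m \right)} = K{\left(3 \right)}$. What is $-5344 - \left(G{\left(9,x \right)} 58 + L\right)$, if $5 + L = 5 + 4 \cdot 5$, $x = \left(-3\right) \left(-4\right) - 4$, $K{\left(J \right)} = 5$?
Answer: $-7684$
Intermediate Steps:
$x = 8$ ($x = 12 - 4 = 8$)
$O{\left(l,m \right)} = 5$
$L = 20$ ($L = -5 + \left(5 + 4 \cdot 5\right) = -5 + \left(5 + 20\right) = -5 + 25 = 20$)
$G{\left(p,f \right)} = 5 f$ ($G{\left(p,f \right)} = -3 + \left(3 + f 5\right) = -3 + \left(3 + 5 f\right) = 5 f$)
$-5344 - \left(G{\left(9,x \right)} 58 + L\right) = -5344 - \left(5 \cdot 8 \cdot 58 + 20\right) = -5344 - \left(40 \cdot 58 + 20\right) = -5344 - \left(2320 + 20\right) = -5344 - 2340 = -7684$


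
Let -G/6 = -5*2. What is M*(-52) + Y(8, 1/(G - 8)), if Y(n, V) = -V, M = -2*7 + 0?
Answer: 37855/52 ≈ 727.98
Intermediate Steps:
G = 60 (G = -(-30)*2 = -6*(-10) = 60)
M = -14 (M = -14 + 0 = -14)
M*(-52) + Y(8, 1/(G - 8)) = -14*(-52) - 1/(60 - 8) = 728 - 1/52 = 37855/52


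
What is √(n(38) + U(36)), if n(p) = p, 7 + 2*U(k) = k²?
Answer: √2730/2 ≈ 26.125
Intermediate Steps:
U(k) = -7/2 + k²/2
√(n(38) + U(36)) = √(38 + (-7/2 + (½)*36²)) = √(38 + (-7/2 + (½)*1296)) = √(38 + (-7/2 + 648)) = √(38 + 1289/2) = √(1365/2) = √2730/2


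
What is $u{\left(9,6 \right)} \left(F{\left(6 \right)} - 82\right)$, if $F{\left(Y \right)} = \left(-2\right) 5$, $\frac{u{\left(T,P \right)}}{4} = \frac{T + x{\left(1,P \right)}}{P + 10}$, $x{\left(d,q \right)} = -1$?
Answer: $-184$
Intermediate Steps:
$u{\left(T,P \right)} = \frac{4 \left(-1 + T\right)}{10 + P}$ ($u{\left(T,P \right)} = 4 \frac{T - 1}{P + 10} = 4 \frac{-1 + T}{10 + P} = \frac{4 \left(-1 + T\right)}{10 + P}$)
$F{\left(Y \right)} = -10$
$u{\left(9,6 \right)} \left(F{\left(6 \right)} - 82\right) = \frac{4 \left(-1 + 9\right)}{10 + 6} \left(-10 - 82\right) = 4 \cdot \frac{1}{16} \cdot 8 \left(-92\right) = 2 \left(-92\right) = -184$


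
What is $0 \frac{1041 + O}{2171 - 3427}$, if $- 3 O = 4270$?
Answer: $0$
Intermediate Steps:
$O = - \frac{4270}{3}$ ($O = \left(- \frac{1}{3}\right) 4270 = - \frac{4270}{3} \approx -1423.3$)
$0 \frac{1041 + O}{2171 - 3427} = 0 \frac{1041 - \frac{4270}{3}}{2171 - 3427} = 0 \left(- \frac{1147}{3 \left(-1256\right)}\right) = 0 \left(\left(- \frac{1147}{3}\right) \left(- \frac{1}{1256}\right)\right) = 0 \cdot \frac{1147}{3768} = 0$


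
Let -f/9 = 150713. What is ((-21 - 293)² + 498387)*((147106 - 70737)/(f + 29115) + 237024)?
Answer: 187812256428764057/1327302 ≈ 1.4150e+11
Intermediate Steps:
f = -1356417 (f = -9*150713 = -1356417)
((-21 - 293)² + 498387)*((147106 - 70737)/(f + 29115) + 237024) = ((-21 - 293)² + 498387)*((147106 - 70737)/(-1356417 + 29115) + 237024) = ((-314)² + 498387)*(76369/(-1327302) + 237024) = (98596 + 498387)*(76369*(-1/1327302) + 237024) = 596983*(-76369/1327302 + 237024) = 596983*(314602352879/1327302) = 187812256428764057/1327302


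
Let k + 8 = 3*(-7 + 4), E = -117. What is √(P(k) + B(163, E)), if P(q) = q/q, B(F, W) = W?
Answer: 2*I*√29 ≈ 10.77*I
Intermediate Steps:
k = -17 (k = -8 + 3*(-7 + 4) = -8 + 3*(-3) = -8 - 9 = -17)
P(q) = 1
√(P(k) + B(163, E)) = √(1 - 117) = √(-116) = 2*I*√29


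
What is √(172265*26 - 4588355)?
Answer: I*√109465 ≈ 330.85*I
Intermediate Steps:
√(172265*26 - 4588355) = √(4478890 - 4588355) = √(-109465) = I*√109465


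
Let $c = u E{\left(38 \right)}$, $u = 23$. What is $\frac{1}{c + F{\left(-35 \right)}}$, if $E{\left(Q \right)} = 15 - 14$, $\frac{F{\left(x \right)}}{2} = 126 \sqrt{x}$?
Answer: $\frac{23}{2223169} - \frac{252 i \sqrt{35}}{2223169} \approx 1.0346 \cdot 10^{-5} - 0.0006706 i$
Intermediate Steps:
$F{\left(x \right)} = 252 \sqrt{x}$ ($F{\left(x \right)} = 2 \cdot 126 \sqrt{x} = 252 \sqrt{x}$)
$E{\left(Q \right)} = 1$ ($E{\left(Q \right)} = 15 - 14 = 1$)
$c = 23$ ($c = 23 \cdot 1 = 23$)
$\frac{1}{c + F{\left(-35 \right)}} = \frac{1}{23 + 252 \sqrt{-35}} = \frac{1}{23 + 252 i \sqrt{35}}$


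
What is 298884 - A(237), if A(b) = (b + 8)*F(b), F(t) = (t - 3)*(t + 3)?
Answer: -13460316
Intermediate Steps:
F(t) = (-3 + t)*(3 + t)
A(b) = (-9 + b²)*(8 + b) (A(b) = (b + 8)*(-9 + b²) = (8 + b)*(-9 + b²) = (-9 + b²)*(8 + b))
298884 - A(237) = 298884 - (-9 + 237²)*(8 + 237) = 298884 - (-9 + 56169)*245 = 298884 - 56160*245 = 298884 - 1*13759200 = 298884 - 13759200 = -13460316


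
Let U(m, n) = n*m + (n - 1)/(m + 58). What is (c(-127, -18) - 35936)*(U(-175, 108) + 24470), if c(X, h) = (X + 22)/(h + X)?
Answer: -679029630709/3393 ≈ -2.0013e+8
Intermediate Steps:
U(m, n) = m*n + (-1 + n)/(58 + m)
c(X, h) = (22 + X)/(X + h)
(c(-127, -18) - 35936)*(U(-175, 108) + 24470) = ((22 - 127)/(-127 - 18) - 35936)*((-1 + 108 + 108*(-175)**2 + 58*(-175)*108)/(58 - 175) + 24470) = (-105/(-145) - 35936)*((-1 + 108 + 108*30625 - 1096200)/(-117) + 24470) = (-1/145*(-105) - 35936)*(-(-1 + 108 + 3307500 - 1096200)/117 + 24470) = (21/29 - 35936)*(-1/117*2211407 + 24470) = -1042123*(-2211407/117 + 24470)/29 = -1042123/29*651583/117 = -679029630709/3393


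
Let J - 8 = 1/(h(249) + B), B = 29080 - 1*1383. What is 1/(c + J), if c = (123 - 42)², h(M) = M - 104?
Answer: 27842/182894099 ≈ 0.00015223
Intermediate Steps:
B = 27697 (B = 29080 - 1383 = 27697)
h(M) = -104 + M
c = 6561 (c = 81² = 6561)
J = 222737/27842 (J = 8 + 1/((-104 + 249) + 27697) = 8 + 1/(145 + 27697) = 8 + 1/27842 = 222737/27842 ≈ 8.0000)
1/(c + J) = 1/(6561 + 222737/27842) = 1/(182894099/27842) = 27842/182894099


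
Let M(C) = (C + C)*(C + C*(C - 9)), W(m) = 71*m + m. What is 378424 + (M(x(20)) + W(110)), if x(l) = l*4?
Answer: 1307944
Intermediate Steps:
x(l) = 4*l
W(m) = 72*m
M(C) = 2*C*(C + C*(-9 + C)) (M(C) = (2*C)*(C + C*(-9 + C)) = 2*C*(C + C*(-9 + C)))
378424 + (M(x(20)) + W(110)) = 378424 + (2*(4*20)²*(-8 + 4*20) + 72*110) = 378424 + (2*80²*(-8 + 80) + 7920) = 378424 + (2*6400*72 + 7920) = 378424 + (921600 + 7920) = 378424 + 929520 = 1307944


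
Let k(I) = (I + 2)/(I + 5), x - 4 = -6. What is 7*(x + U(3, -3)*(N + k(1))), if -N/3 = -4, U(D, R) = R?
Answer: -553/2 ≈ -276.50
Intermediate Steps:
N = 12 (N = -3*(-4) = 12)
x = -2 (x = 4 - 6 = -2)
k(I) = (2 + I)/(5 + I)
7*(x + U(3, -3)*(N + k(1))) = 7*(-2 - 3*(12 + (2 + 1)/(5 + 1))) = 7*(-2 - 3*(12 + 3/6)) = 7*(-2 - 3*(12 + (⅙)*3)) = 7*(-2 - 3*(12 + ½)) = 7*(-2 - 3*25/2) = 7*(-2 - 75/2) = 7*(-79/2) = -553/2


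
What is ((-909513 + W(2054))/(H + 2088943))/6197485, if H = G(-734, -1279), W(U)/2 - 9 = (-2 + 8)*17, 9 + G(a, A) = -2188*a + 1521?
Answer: -303097/7636224945265 ≈ -3.9692e-8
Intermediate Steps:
G(a, A) = 1512 - 2188*a (G(a, A) = -9 + (-2188*a + 1521) = -9 + (1521 - 2188*a) = 1512 - 2188*a)
W(U) = 222 (W(U) = 18 + 2*((-2 + 8)*17) = 18 + 2*(6*17) = 18 + 2*102 = 18 + 204 = 222)
H = 1607504 (H = 1512 - 2188*(-734) = 1512 + 1605992 = 1607504)
((-909513 + W(2054))/(H + 2088943))/6197485 = ((-909513 + 222)/(1607504 + 2088943))/6197485 = -909291/3696447*(1/6197485) = -909291*1/3696447*(1/6197485) = -303097/1232149*1/6197485 = -303097/7636224945265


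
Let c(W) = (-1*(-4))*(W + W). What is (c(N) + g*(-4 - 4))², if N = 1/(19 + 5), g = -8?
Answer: 37249/9 ≈ 4138.8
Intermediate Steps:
N = 1/24 ≈ 0.041667
c(W) = 8*W (c(W) = 4*(2*W) = 8*W)
(c(N) + g*(-4 - 4))² = (8*(1/24) - 8*(-4 - 4))² = (⅓ - 8*(-8))² = (⅓ + 64)² = (193/3)² = 37249/9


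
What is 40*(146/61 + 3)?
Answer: 13160/61 ≈ 215.74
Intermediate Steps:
40*(146/61 + 3) = 40*(329/61) = 13160/61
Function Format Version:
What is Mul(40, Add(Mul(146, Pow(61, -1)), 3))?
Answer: Rational(13160, 61) ≈ 215.74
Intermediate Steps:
Mul(40, Add(Mul(146, Pow(61, -1)), 3)) = Mul(40, Add(Mul(146, Rational(1, 61)), 3)) = Mul(40, Add(Rational(146, 61), 3)) = Mul(40, Rational(329, 61)) = Rational(13160, 61)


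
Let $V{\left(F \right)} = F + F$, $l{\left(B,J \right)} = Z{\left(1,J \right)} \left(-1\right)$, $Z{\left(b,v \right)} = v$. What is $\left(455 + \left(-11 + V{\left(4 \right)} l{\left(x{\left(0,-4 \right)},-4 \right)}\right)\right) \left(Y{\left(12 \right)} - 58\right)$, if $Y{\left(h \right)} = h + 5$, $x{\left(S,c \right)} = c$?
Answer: $-19516$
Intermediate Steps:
$Y{\left(h \right)} = 5 + h$
$l{\left(B,J \right)} = - J$ ($l{\left(B,J \right)} = J \left(-1\right) = - J$)
$V{\left(F \right)} = 2 F$
$\left(455 + \left(-11 + V{\left(4 \right)} l{\left(x{\left(0,-4 \right)},-4 \right)}\right)\right) \left(Y{\left(12 \right)} - 58\right) = \left(455 - \left(11 - 2 \cdot 4 \left(\left(-1\right) \left(-4\right)\right)\right)\right) \left(\left(5 + 12\right) - 58\right) = \left(455 + \left(-11 + 8 \cdot 4\right)\right) \left(17 - 58\right) = \left(455 + \left(-11 + 32\right)\right) \left(-41\right) = \left(455 + 21\right) \left(-41\right) = 476 \left(-41\right) = -19516$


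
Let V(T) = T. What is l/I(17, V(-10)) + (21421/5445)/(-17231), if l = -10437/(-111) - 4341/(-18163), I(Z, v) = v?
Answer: -594378930923524/63051826746645 ≈ -9.4268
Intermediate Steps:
l = 63349694/672031 (l = -10437*(-1/111) - 4341*(-1/18163) = 3479/37 + 4341/18163 = 63349694/672031 ≈ 94.266)
l/I(17, V(-10)) + (21421/5445)/(-17231) = (63349694/672031)/(-10) + (21421/5445)/(-17231) = (63349694/672031)*(-⅒) + (21421*(1/5445))*(-1/17231) = -31674847/3360155 + (21421/5445)*(-1/17231) = -31674847/3360155 - 21421/93822795 = -594378930923524/63051826746645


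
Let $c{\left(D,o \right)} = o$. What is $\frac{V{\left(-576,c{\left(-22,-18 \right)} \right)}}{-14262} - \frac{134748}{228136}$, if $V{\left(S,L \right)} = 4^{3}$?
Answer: $- \frac{242047085}{406709454} \approx -0.59513$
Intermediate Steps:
$V{\left(S,L \right)} = 64$
$\frac{V{\left(-576,c{\left(-22,-18 \right)} \right)}}{-14262} - \frac{134748}{228136} = \frac{64}{-14262} - \frac{134748}{228136} = 64 \left(- \frac{1}{14262}\right) - \frac{33687}{57034} = - \frac{32}{7131} - \frac{33687}{57034} = - \frac{242047085}{406709454}$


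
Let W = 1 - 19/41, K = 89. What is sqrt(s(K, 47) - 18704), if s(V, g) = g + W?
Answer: I*sqrt(31361515)/41 ≈ 136.59*I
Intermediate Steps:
W = 22/41 (W = 1 - 19/41 = 22/41 ≈ 0.53658)
s(V, g) = 22/41 + g (s(V, g) = g + 22/41 = 22/41 + g)
sqrt(s(K, 47) - 18704) = sqrt((22/41 + 47) - 18704) = sqrt(1949/41 - 18704) = sqrt(-764915/41) = I*sqrt(31361515)/41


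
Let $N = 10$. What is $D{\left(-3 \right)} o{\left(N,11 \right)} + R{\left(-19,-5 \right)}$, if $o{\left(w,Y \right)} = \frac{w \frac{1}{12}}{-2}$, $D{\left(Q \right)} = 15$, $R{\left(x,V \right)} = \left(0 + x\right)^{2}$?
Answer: $\frac{1419}{4} \approx 354.75$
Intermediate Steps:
$R{\left(x,V \right)} = x^{2}$
$o{\left(w,Y \right)} = - \frac{w}{24}$ ($o{\left(w,Y \right)} = w \frac{1}{12} \left(- \frac{1}{2}\right) = \frac{w}{12} \left(- \frac{1}{2}\right) = - \frac{w}{24}$)
$D{\left(-3 \right)} o{\left(N,11 \right)} + R{\left(-19,-5 \right)} = 15 \left(\left(- \frac{1}{24}\right) 10\right) + \left(-19\right)^{2} = 15 \left(- \frac{5}{12}\right) + 361 = - \frac{25}{4} + 361 = \frac{1419}{4}$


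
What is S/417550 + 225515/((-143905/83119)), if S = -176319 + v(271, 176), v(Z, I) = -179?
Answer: -111811790207092/858393325 ≈ -1.3026e+5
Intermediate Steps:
S = -176498 (S = -176319 - 179 = -176498)
S/417550 + 225515/((-143905/83119)) = -176498/417550 + 225515/((-143905/83119)) = -176498*1/417550 + 225515/((-143905*1/83119)) = -12607/29825 + 225515/(-143905/83119) = -12607/29825 + 225515*(-83119/143905) = -12607/29825 - 3748916257/28781 = -111811790207092/858393325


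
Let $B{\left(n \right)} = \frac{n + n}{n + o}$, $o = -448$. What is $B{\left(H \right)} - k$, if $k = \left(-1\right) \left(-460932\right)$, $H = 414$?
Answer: $- \frac{7836258}{17} \approx -4.6096 \cdot 10^{5}$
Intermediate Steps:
$k = 460932$
$B{\left(n \right)} = \frac{2 n}{-448 + n}$ ($B{\left(n \right)} = \frac{n + n}{n - 448} = \frac{2 n}{-448 + n}$)
$B{\left(H \right)} - k = 2 \cdot 414 \frac{1}{-448 + 414} - 460932 = 2 \cdot 414 \frac{1}{-34} - 460932 = 2 \cdot 414 \left(- \frac{1}{34}\right) - 460932 = - \frac{414}{17} - 460932 = - \frac{7836258}{17}$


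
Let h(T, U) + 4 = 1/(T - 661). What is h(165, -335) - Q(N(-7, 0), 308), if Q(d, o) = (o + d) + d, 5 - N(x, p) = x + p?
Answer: -166657/496 ≈ -336.00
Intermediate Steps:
N(x, p) = 5 - p - x (N(x, p) = 5 - (x + p) = 5 - (p + x) = 5 + (-p - x) = 5 - p - x)
h(T, U) = -4 + 1/(-661 + T) (h(T, U) = -4 + 1/(T - 661) = -4 + 1/(-661 + T))
Q(d, o) = o + 2*d (Q(d, o) = (d + o) + d = o + 2*d)
h(165, -335) - Q(N(-7, 0), 308) = (2645 - 4*165)/(-661 + 165) - (308 + 2*(5 - 1*0 - 1*(-7))) = (2645 - 660)/(-496) - (308 + 2*(5 + 0 + 7)) = -1/496*1985 - (308 + 2*12) = -1985/496 - (308 + 24) = -1985/496 - 1*332 = -1985/496 - 332 = -166657/496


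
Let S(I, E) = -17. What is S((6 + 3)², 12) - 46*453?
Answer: -20855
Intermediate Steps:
S((6 + 3)², 12) - 46*453 = -17 - 46*453 = -17 - 20838 = -20855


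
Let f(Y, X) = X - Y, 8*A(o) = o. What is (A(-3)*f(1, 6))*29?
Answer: -435/8 ≈ -54.375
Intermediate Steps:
A(o) = o/8
(A(-3)*f(1, 6))*29 = (((⅛)*(-3))*(6 - 1*1))*29 = -3*(6 - 1)/8*29 = -3/8*5*29 = -15/8*29 = -435/8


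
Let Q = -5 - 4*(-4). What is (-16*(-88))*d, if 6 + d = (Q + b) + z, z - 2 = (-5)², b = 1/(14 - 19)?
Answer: 223872/5 ≈ 44774.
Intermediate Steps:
b = -⅕ (b = 1/(-5) = -⅕ ≈ -0.20000)
z = 27 (z = 2 + (-5)² = 2 + 25 = 27)
Q = 11 (Q = -5 + 16 = 11)
d = 159/5 (d = -6 + ((11 - ⅕) + 27) = -6 + (54/5 + 27) = -6 + 189/5 = 159/5 ≈ 31.800)
(-16*(-88))*d = -16*(-88)*(159/5) = 1408*(159/5) = 223872/5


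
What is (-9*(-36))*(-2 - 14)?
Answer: -5184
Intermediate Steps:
(-9*(-36))*(-2 - 14) = 324*(-16) = -5184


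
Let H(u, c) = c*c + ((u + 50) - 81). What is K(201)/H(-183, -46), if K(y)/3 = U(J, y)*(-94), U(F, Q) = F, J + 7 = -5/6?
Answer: 2209/1902 ≈ 1.1614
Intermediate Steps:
J = -47/6 (J = -7 - 5/6 = -47/6 ≈ -7.8333)
K(y) = 2209 (K(y) = 3*(-47/6*(-94)) = 3*(2209/3) = 2209)
H(u, c) = -31 + u + c**2 (H(u, c) = c**2 + ((50 + u) - 81) = c**2 + (-31 + u) = -31 + u + c**2)
K(201)/H(-183, -46) = 2209/(-31 - 183 + (-46)**2) = 2209/(-31 - 183 + 2116) = 2209/1902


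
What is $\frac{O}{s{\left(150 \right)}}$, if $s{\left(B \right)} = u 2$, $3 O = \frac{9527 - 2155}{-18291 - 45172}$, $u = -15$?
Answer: $\frac{3686}{2855835} \approx 0.0012907$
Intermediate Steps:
$O = - \frac{7372}{190389}$ ($O = \frac{\left(9527 - 2155\right) \frac{1}{-18291 - 45172}}{3} = \frac{7372 \frac{1}{-63463}}{3} = \frac{7372 \left(- \frac{1}{63463}\right)}{3} = \frac{1}{3} \left(- \frac{7372}{63463}\right) = - \frac{7372}{190389} \approx -0.038721$)
$s{\left(B \right)} = -30$ ($s{\left(B \right)} = \left(-15\right) 2 = -30$)
$\frac{O}{s{\left(150 \right)}} = - \frac{7372}{190389 \left(-30\right)} = \left(- \frac{7372}{190389}\right) \left(- \frac{1}{30}\right) = \frac{3686}{2855835}$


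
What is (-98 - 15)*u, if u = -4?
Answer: 452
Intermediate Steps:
(-98 - 15)*u = (-98 - 15)*(-4) = -113*(-4) = 452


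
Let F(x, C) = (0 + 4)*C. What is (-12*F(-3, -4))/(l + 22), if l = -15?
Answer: 192/7 ≈ 27.429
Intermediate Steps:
F(x, C) = 4*C
(-12*F(-3, -4))/(l + 22) = (-48*(-4))/(-15 + 22) = -12*(-16)/7 = 192*(⅐) = 192/7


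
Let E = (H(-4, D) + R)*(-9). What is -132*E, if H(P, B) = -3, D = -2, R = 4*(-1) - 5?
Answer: -14256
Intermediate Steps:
R = -9 (R = -4 - 5 = -9)
E = 108 (E = (-3 - 9)*(-9) = -12*(-9) = 108)
-132*E = -132*108 = -14256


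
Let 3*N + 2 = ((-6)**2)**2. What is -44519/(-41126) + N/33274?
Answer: 2248596331/2052639786 ≈ 1.0955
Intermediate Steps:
N = 1294/3 (N = -2/3 + ((-6)**2)**2/3 = -2/3 + (1/3)*36**2 = -2/3 + (1/3)*1296 = -2/3 + 432 = 1294/3 ≈ 431.33)
-44519/(-41126) + N/33274 = -44519/(-41126) + (1294/3)/33274 = -44519*(-1/41126) + (1294/3)*(1/33274) = 44519/41126 + 647/49911 = 2248596331/2052639786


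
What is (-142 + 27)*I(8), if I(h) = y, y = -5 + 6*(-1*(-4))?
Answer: -2185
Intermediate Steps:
y = 19 (y = -5 + 6*4 = -5 + 24 = 19)
I(h) = 19
(-142 + 27)*I(8) = (-142 + 27)*19 = -115*19 = -2185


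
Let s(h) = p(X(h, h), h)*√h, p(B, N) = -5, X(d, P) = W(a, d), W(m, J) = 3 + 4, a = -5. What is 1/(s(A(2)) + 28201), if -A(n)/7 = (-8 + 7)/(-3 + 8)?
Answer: 28201/795296366 + √35/795296366 ≈ 3.5467e-5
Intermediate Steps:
W(m, J) = 7
X(d, P) = 7
A(n) = 7/5 (A(n) = -7*(-8 + 7)/(-3 + 8) = -(-7)/5 = -7*(-⅕) = 7/5)
s(h) = -5*√h
1/(s(A(2)) + 28201) = 1/(-√35 + 28201) = 1/(28201 - √35)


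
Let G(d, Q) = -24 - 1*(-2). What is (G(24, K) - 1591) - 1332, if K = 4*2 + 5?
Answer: -2945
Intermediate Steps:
K = 13 (K = 8 + 5 = 13)
G(d, Q) = -22 (G(d, Q) = -24 + 2 = -22)
(G(24, K) - 1591) - 1332 = (-22 - 1591) - 1332 = -1613 - 1332 = -2945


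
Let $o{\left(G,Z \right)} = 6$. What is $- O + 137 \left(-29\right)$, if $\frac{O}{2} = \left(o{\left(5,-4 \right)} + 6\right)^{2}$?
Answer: $-4261$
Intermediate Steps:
$O = 288$ ($O = 2 \left(6 + 6\right)^{2} = 2 \cdot 12^{2} = 2 \cdot 144 = 288$)
$- O + 137 \left(-29\right) = \left(-1\right) 288 + 137 \left(-29\right) = -288 - 3973 = -4261$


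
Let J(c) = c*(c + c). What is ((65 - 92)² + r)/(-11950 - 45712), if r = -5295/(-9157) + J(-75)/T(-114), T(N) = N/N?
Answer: -54848499/264005467 ≈ -0.20776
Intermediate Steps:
T(N) = 1
J(c) = 2*c² (J(c) = c*(2*c) = 2*c²)
r = 103021545/9157 (r = -5295/(-9157) + (2*(-75)²)/1 = -5295*(-1/9157) + (2*5625)*1 = 5295/9157 + 11250*1 = 5295/9157 + 11250 = 103021545/9157 ≈ 11251.)
((65 - 92)² + r)/(-11950 - 45712) = ((65 - 92)² + 103021545/9157)/(-11950 - 45712) = ((-27)² + 103021545/9157)/(-57662) = (729 + 103021545/9157)*(-1/57662) = (109696998/9157)*(-1/57662) = -54848499/264005467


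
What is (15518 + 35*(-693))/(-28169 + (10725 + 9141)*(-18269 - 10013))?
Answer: 8737/561878381 ≈ 1.5550e-5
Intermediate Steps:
(15518 + 35*(-693))/(-28169 + (10725 + 9141)*(-18269 - 10013)) = (15518 - 24255)/(-28169 + 19866*(-28282)) = -8737/(-28169 - 561850212) = -8737/(-561878381) = -8737*(-1/561878381) = 8737/561878381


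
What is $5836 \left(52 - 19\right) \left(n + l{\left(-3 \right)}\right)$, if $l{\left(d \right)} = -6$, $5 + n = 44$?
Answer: $6355404$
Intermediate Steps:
$n = 39$ ($n = -5 + 44 = 39$)
$5836 \left(52 - 19\right) \left(n + l{\left(-3 \right)}\right) = 5836 \left(52 - 19\right) \left(39 - 6\right) = 5836 \cdot 33 \cdot 33 = 5836 \cdot 1089 = 6355404$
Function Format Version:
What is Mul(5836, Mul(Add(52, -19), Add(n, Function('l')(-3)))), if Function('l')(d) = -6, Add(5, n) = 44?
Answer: 6355404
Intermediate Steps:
n = 39 (n = Add(-5, 44) = 39)
Mul(5836, Mul(Add(52, -19), Add(n, Function('l')(-3)))) = Mul(5836, Mul(Add(52, -19), Add(39, -6))) = Mul(5836, Mul(33, 33)) = Mul(5836, 1089) = 6355404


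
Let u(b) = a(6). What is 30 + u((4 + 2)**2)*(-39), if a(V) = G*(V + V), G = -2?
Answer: 966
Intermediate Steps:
a(V) = -4*V (a(V) = -2*(V + V) = -4*V)
u(b) = -24 (u(b) = -4*6 = -24)
30 + u((4 + 2)**2)*(-39) = 30 - 24*(-39) = 30 + 936 = 966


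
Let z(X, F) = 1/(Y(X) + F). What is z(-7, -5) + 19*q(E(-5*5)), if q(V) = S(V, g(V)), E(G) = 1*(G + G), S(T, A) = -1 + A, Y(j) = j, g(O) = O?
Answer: -11629/12 ≈ -969.08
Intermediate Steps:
E(G) = 2*G (E(G) = 1*(2*G) = 2*G)
q(V) = -1 + V
z(X, F) = 1/(F + X) (z(X, F) = 1/(X + F) = 1/(F + X))
z(-7, -5) + 19*q(E(-5*5)) = 1/(-5 - 7) + 19*(-1 + 2*(-5*5)) = 1/(-12) + 19*(-1 + 2*(-25)) = -1/12 + 19*(-1 - 50) = -1/12 + 19*(-51) = -1/12 - 969 = -11629/12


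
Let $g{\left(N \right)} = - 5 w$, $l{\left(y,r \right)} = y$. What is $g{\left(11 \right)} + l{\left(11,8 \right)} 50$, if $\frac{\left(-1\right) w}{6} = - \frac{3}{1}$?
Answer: $460$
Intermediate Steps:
$w = 18$ ($w = - 6 \left(- \frac{3}{1}\right) = - 6 \left(\left(-3\right) 1\right) = \left(-6\right) \left(-3\right) = 18$)
$g{\left(N \right)} = -90$ ($g{\left(N \right)} = \left(-5\right) 18 = -90$)
$g{\left(11 \right)} + l{\left(11,8 \right)} 50 = -90 + 11 \cdot 50 = -90 + 550 = 460$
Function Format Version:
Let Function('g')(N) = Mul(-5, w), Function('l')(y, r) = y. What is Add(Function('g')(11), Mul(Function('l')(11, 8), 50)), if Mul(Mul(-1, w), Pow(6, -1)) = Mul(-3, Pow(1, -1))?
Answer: 460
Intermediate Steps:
w = 18 (w = Mul(-6, Mul(-3, Pow(1, -1))) = Mul(-6, Mul(-3, 1)) = Mul(-6, -3) = 18)
Function('g')(N) = -90 (Function('g')(N) = Mul(-5, 18) = -90)
Add(Function('g')(11), Mul(Function('l')(11, 8), 50)) = Add(-90, Mul(11, 50)) = Add(-90, 550) = 460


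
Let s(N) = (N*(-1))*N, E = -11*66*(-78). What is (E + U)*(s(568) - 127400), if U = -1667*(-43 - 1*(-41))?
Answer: -26984339088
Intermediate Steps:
E = 56628 (E = -726*(-78) = 56628)
s(N) = -N² (s(N) = (-N)*N = -N²)
U = 3334 (U = -1667*(-43 + 41) = -1667*(-2) = 3334)
(E + U)*(s(568) - 127400) = (56628 + 3334)*(-1*568² - 127400) = 59962*(-1*322624 - 127400) = 59962*(-322624 - 127400) = 59962*(-450024) = -26984339088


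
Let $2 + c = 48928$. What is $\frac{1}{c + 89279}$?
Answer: $\frac{1}{138205} \approx 7.2356 \cdot 10^{-6}$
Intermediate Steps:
$c = 48926$ ($c = -2 + 48928 = 48926$)
$\frac{1}{c + 89279} = \frac{1}{48926 + 89279} = \frac{1}{138205}$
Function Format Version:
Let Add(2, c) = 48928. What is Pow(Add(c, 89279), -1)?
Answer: Rational(1, 138205) ≈ 7.2356e-6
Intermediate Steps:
c = 48926 (c = Add(-2, 48928) = 48926)
Pow(Add(c, 89279), -1) = Pow(Add(48926, 89279), -1) = Pow(138205, -1) = Rational(1, 138205)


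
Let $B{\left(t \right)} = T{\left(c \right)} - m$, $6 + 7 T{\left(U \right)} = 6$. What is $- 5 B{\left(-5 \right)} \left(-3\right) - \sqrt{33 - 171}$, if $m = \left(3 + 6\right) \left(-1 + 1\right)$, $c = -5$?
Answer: $- i \sqrt{138} \approx - 11.747 i$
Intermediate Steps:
$T{\left(U \right)} = 0$ ($T{\left(U \right)} = - \frac{6}{7} + \frac{1}{7} \cdot 6 = - \frac{6}{7} + \frac{6}{7} = 0$)
$m = 0$ ($m = 9 \cdot 0 = 0$)
$B{\left(t \right)} = 0$ ($B{\left(t \right)} = 0 - 0 = 0 + 0 = 0$)
$- 5 B{\left(-5 \right)} \left(-3\right) - \sqrt{33 - 171} = \left(-5\right) 0 \left(-3\right) - \sqrt{33 - 171} = 0 \left(-3\right) - \sqrt{-138} = 0 - i \sqrt{138} = - i \sqrt{138}$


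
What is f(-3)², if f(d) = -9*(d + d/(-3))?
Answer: 324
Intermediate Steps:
f(d) = -6*d (f(d) = -9*(d + d*(-⅓)) = -9*(d - d/3) = -6*d)
f(-3)² = (-6*(-3))² = 18² = 324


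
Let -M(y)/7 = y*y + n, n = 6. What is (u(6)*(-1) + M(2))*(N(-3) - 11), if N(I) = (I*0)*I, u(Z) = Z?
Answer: 836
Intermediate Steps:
M(y) = -42 - 7*y² (M(y) = -7*(y*y + 6) = -7*(y² + 6) = -7*(6 + y²) = -42 - 7*y²)
N(I) = 0 (N(I) = 0*I = 0)
(u(6)*(-1) + M(2))*(N(-3) - 11) = (6*(-1) + (-42 - 7*2²))*(0 - 11) = (-6 + (-42 - 7*4))*(-11) = (-6 + (-42 - 28))*(-11) = (-6 - 70)*(-11) = -76*(-11) = 836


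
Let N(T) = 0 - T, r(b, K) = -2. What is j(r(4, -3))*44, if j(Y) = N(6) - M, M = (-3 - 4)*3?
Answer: 660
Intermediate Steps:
N(T) = -T
M = -21 (M = -7*3 = -21)
j(Y) = 15 (j(Y) = -1*6 - 1*(-21) = -6 + 21 = 15)
j(r(4, -3))*44 = 15*44 = 660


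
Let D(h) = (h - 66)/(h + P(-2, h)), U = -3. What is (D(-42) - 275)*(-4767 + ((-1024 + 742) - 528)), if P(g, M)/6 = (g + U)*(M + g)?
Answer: 108924387/71 ≈ 1.5341e+6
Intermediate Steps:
P(g, M) = 6*(-3 + g)*(M + g) (P(g, M) = 6*((g - 3)*(M + g)) = 6*((-3 + g)*(M + g)) = 6*(-3 + g)*(M + g))
D(h) = (-66 + h)/(60 - 29*h) (D(h) = (h - 66)/(h + (-18*h - 18*(-2) + 6*(-2)² + 6*h*(-2))) = (-66 + h)/(h + (-18*h + 36 + 6*4 - 12*h)) = (-66 + h)/(h + (-18*h + 36 + 24 - 12*h)) = (-66 + h)/(h + (60 - 30*h)) = (-66 + h)/(60 - 29*h))
(D(-42) - 275)*(-4767 + ((-1024 + 742) - 528)) = ((-66 - 42)/(60 - 29*(-42)) - 275)*(-4767 + ((-1024 + 742) - 528)) = (-108/(60 + 1218) - 275)*(-4767 + (-282 - 528)) = (-108/1278 - 275)*(-4767 - 810) = ((1/1278)*(-108) - 275)*(-5577) = (-6/71 - 275)*(-5577) = -19531/71*(-5577) = 108924387/71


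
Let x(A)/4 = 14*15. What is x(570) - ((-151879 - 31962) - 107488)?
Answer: 292169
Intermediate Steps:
x(A) = 840 (x(A) = 4*(14*15) = 4*210 = 840)
x(570) - ((-151879 - 31962) - 107488) = 840 - ((-151879 - 31962) - 107488) = 840 - (-183841 - 107488) = 840 - 1*(-291329) = 840 + 291329 = 292169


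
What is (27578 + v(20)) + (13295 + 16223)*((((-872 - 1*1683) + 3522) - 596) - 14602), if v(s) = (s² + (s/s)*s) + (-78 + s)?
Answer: -420042718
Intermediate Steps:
v(s) = -78 + s² + 2*s (v(s) = (s² + 1*s) + (-78 + s) = (s² + s) + (-78 + s) = (s + s²) + (-78 + s) = -78 + s² + 2*s)
(27578 + v(20)) + (13295 + 16223)*((((-872 - 1*1683) + 3522) - 596) - 14602) = (27578 + (-78 + 20² + 2*20)) + (13295 + 16223)*((((-872 - 1*1683) + 3522) - 596) - 14602) = (27578 + (-78 + 400 + 40)) + 29518*((((-872 - 1683) + 3522) - 596) - 14602) = (27578 + 362) + 29518*(((-2555 + 3522) - 596) - 14602) = 27940 + 29518*((967 - 596) - 14602) = 27940 + 29518*(371 - 14602) = 27940 + 29518*(-14231) = 27940 - 420070658 = -420042718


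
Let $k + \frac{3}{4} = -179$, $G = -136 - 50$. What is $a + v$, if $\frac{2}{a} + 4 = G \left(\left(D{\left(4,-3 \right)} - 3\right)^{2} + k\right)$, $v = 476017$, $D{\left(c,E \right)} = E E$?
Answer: $\frac{25451200943}{53467} \approx 4.7602 \cdot 10^{5}$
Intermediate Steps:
$D{\left(c,E \right)} = E^{2}$
$G = -186$
$k = - \frac{719}{4}$ ($k = - \frac{3}{4} - 179 = - \frac{719}{4} \approx -179.75$)
$a = \frac{4}{53467}$ ($a = \frac{2}{-4 - 186 \left(\left(\left(-3\right)^{2} - 3\right)^{2} - \frac{719}{4}\right)} = \frac{2}{-4 - 186 \left(\left(9 - 3\right)^{2} - \frac{719}{4}\right)} = \frac{2}{-4 - 186 \left(6^{2} - \frac{719}{4}\right)} = \frac{2}{-4 - 186 \left(36 - \frac{719}{4}\right)} = \frac{2}{-4 - - \frac{53475}{2}} = \frac{2}{-4 + \frac{53475}{2}} = \frac{2}{\frac{53467}{2}} = 2 \cdot \frac{2}{53467} = \frac{4}{53467} \approx 7.4812 \cdot 10^{-5}$)
$a + v = \frac{4}{53467} + 476017 = \frac{25451200943}{53467}$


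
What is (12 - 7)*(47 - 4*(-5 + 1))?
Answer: 315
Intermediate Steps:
(12 - 7)*(47 - 4*(-5 + 1)) = 5*(47 - 4*(-4)) = 5*(47 + 16) = 5*63 = 315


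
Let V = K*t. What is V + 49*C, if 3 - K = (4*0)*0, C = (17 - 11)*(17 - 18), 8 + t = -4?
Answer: -330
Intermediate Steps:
t = -12 (t = -8 - 4 = -12)
C = -6 (C = 6*(-1) = -6)
K = 3 (K = 3 - 4*0*0 = 3 - 0*0 = 3 - 1*0 = 3 + 0 = 3)
V = -36 (V = 3*(-12) = -36)
V + 49*C = -36 + 49*(-6) = -36 - 294 = -330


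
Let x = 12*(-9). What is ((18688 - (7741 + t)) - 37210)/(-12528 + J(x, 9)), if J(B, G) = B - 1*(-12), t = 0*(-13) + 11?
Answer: 4379/2104 ≈ 2.0813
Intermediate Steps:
x = -108
t = 11 (t = 0 + 11 = 11)
J(B, G) = 12 + B (J(B, G) = B + 12 = 12 + B)
((18688 - (7741 + t)) - 37210)/(-12528 + J(x, 9)) = ((18688 - (7741 + 11)) - 37210)/(-12528 + (12 - 108)) = ((18688 - 1*7752) - 37210)/(-12528 - 96) = ((18688 - 7752) - 37210)/(-12624) = (10936 - 37210)*(-1/12624) = -26274*(-1/12624) = 4379/2104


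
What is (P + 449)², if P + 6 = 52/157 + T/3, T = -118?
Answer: 36207620089/221841 ≈ 1.6321e+5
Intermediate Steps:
P = -21196/471 (P = -6 + (52/157 - 118/3) = -6 - 18370/471 = -21196/471 ≈ -45.002)
(P + 449)² = (-21196/471 + 449)² = (190283/471)² = 36207620089/221841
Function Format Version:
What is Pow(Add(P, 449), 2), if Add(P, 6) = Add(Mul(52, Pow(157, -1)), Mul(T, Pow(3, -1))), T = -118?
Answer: Rational(36207620089, 221841) ≈ 1.6321e+5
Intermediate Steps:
P = Rational(-21196, 471) (P = Add(-6, Add(Mul(52, Pow(157, -1)), Mul(-118, Pow(3, -1)))) = Add(-6, Add(Mul(52, Rational(1, 157)), Mul(-118, Rational(1, 3)))) = Add(-6, Add(Rational(52, 157), Rational(-118, 3))) = Add(-6, Rational(-18370, 471)) = Rational(-21196, 471) ≈ -45.002)
Pow(Add(P, 449), 2) = Pow(Add(Rational(-21196, 471), 449), 2) = Pow(Rational(190283, 471), 2) = Rational(36207620089, 221841)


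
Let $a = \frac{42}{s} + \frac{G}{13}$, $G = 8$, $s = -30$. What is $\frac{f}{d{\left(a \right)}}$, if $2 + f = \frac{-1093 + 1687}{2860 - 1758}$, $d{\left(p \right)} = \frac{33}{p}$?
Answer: $\frac{2737}{78793} \approx 0.034737$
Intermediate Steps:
$a = - \frac{51}{65}$ ($a = \frac{42}{-30} + \frac{8}{13} = 42 \left(- \frac{1}{30}\right) + 8 \cdot \frac{1}{13} = - \frac{7}{5} + \frac{8}{13} = - \frac{51}{65} \approx -0.78462$)
$f = - \frac{805}{551}$ ($f = -2 + \frac{-1093 + 1687}{2860 - 1758} = -2 + \frac{594}{1102} = -2 + 594 \cdot \frac{1}{1102} = -2 + \frac{297}{551} = - \frac{805}{551} \approx -1.461$)
$\frac{f}{d{\left(a \right)}} = - \frac{805}{551 \frac{33}{- \frac{51}{65}}} = - \frac{805}{551 \cdot 33 \left(- \frac{65}{51}\right)} = - \frac{805}{551 \left(- \frac{715}{17}\right)} = \left(- \frac{805}{551}\right) \left(- \frac{17}{715}\right) = \frac{2737}{78793}$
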